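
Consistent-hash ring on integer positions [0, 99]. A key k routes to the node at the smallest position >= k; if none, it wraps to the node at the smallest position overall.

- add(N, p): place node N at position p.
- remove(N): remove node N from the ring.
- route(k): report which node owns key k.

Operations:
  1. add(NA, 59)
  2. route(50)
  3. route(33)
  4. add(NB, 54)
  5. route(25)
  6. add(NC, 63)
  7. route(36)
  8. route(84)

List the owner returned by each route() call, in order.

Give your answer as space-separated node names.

Answer: NA NA NB NB NB

Derivation:
Op 1: add NA@59 -> ring=[59:NA]
Op 2: route key 50: smallest pos >= 50 is 59 -> NA
Op 3: route key 33: smallest pos >= 33 is 59 -> NA
Op 4: add NB@54 -> ring=[54:NB,59:NA]
Op 5: route key 25: smallest pos >= 25 is 54 -> NB
Op 6: add NC@63 -> ring=[54:NB,59:NA,63:NC]
Op 7: route key 36: smallest pos >= 36 is 54 -> NB
Op 8: route key 84: none >= 84, wrap to smallest pos 54 -> NB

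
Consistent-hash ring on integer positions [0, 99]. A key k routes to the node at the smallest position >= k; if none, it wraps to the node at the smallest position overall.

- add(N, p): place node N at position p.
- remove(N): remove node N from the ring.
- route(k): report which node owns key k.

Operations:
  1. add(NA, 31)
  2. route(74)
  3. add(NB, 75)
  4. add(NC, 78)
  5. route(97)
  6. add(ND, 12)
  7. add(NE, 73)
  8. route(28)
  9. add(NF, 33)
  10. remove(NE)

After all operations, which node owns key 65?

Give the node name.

Op 1: add NA@31 -> ring=[31:NA]
Op 2: route key 74: none >= 74, wrap to smallest pos 31 -> NA
Op 3: add NB@75 -> ring=[31:NA,75:NB]
Op 4: add NC@78 -> ring=[31:NA,75:NB,78:NC]
Op 5: route key 97: none >= 97, wrap to smallest pos 31 -> NA
Op 6: add ND@12 -> ring=[12:ND,31:NA,75:NB,78:NC]
Op 7: add NE@73 -> ring=[12:ND,31:NA,73:NE,75:NB,78:NC]
Op 8: route key 28: smallest pos >= 28 is 31 -> NA
Op 9: add NF@33 -> ring=[12:ND,31:NA,33:NF,73:NE,75:NB,78:NC]
Op 10: remove NE -> ring=[12:ND,31:NA,33:NF,75:NB,78:NC]
Final route key 65: smallest pos >= 65 is 75 -> NB

Answer: NB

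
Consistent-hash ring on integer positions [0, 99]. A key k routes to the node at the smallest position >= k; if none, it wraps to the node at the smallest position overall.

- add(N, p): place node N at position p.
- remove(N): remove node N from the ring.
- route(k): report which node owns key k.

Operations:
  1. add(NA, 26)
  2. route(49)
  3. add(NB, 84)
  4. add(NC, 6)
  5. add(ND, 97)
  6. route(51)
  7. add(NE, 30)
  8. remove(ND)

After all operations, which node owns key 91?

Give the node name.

Answer: NC

Derivation:
Op 1: add NA@26 -> ring=[26:NA]
Op 2: route key 49: none >= 49, wrap to smallest pos 26 -> NA
Op 3: add NB@84 -> ring=[26:NA,84:NB]
Op 4: add NC@6 -> ring=[6:NC,26:NA,84:NB]
Op 5: add ND@97 -> ring=[6:NC,26:NA,84:NB,97:ND]
Op 6: route key 51: smallest pos >= 51 is 84 -> NB
Op 7: add NE@30 -> ring=[6:NC,26:NA,30:NE,84:NB,97:ND]
Op 8: remove ND -> ring=[6:NC,26:NA,30:NE,84:NB]
Final route key 91: none >= 91, wrap to smallest pos 6 -> NC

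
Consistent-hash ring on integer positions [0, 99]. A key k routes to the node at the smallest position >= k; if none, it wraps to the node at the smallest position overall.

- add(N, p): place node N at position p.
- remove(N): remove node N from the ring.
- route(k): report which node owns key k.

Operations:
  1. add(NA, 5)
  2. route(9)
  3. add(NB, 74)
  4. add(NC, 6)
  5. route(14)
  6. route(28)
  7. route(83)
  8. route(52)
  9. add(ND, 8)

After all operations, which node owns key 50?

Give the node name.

Answer: NB

Derivation:
Op 1: add NA@5 -> ring=[5:NA]
Op 2: route key 9: none >= 9, wrap to smallest pos 5 -> NA
Op 3: add NB@74 -> ring=[5:NA,74:NB]
Op 4: add NC@6 -> ring=[5:NA,6:NC,74:NB]
Op 5: route key 14: smallest pos >= 14 is 74 -> NB
Op 6: route key 28: smallest pos >= 28 is 74 -> NB
Op 7: route key 83: none >= 83, wrap to smallest pos 5 -> NA
Op 8: route key 52: smallest pos >= 52 is 74 -> NB
Op 9: add ND@8 -> ring=[5:NA,6:NC,8:ND,74:NB]
Final route key 50: smallest pos >= 50 is 74 -> NB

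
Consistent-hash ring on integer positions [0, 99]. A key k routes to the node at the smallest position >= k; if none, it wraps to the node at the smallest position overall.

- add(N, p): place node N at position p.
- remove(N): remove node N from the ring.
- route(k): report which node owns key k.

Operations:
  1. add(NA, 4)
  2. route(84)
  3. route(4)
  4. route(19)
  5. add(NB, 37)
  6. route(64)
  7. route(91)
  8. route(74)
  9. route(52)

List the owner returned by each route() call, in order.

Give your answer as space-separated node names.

Op 1: add NA@4 -> ring=[4:NA]
Op 2: route key 84: none >= 84, wrap to smallest pos 4 -> NA
Op 3: route key 4: smallest pos >= 4 is 4 -> NA
Op 4: route key 19: none >= 19, wrap to smallest pos 4 -> NA
Op 5: add NB@37 -> ring=[4:NA,37:NB]
Op 6: route key 64: none >= 64, wrap to smallest pos 4 -> NA
Op 7: route key 91: none >= 91, wrap to smallest pos 4 -> NA
Op 8: route key 74: none >= 74, wrap to smallest pos 4 -> NA
Op 9: route key 52: none >= 52, wrap to smallest pos 4 -> NA

Answer: NA NA NA NA NA NA NA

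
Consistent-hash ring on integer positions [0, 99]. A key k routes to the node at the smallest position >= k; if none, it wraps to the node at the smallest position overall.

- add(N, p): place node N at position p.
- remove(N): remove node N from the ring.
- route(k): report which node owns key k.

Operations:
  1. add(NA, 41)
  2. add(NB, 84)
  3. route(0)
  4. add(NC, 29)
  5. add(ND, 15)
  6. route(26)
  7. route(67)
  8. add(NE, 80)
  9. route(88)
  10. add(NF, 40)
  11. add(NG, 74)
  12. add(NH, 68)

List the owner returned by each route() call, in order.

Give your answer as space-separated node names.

Op 1: add NA@41 -> ring=[41:NA]
Op 2: add NB@84 -> ring=[41:NA,84:NB]
Op 3: route key 0: smallest pos >= 0 is 41 -> NA
Op 4: add NC@29 -> ring=[29:NC,41:NA,84:NB]
Op 5: add ND@15 -> ring=[15:ND,29:NC,41:NA,84:NB]
Op 6: route key 26: smallest pos >= 26 is 29 -> NC
Op 7: route key 67: smallest pos >= 67 is 84 -> NB
Op 8: add NE@80 -> ring=[15:ND,29:NC,41:NA,80:NE,84:NB]
Op 9: route key 88: none >= 88, wrap to smallest pos 15 -> ND
Op 10: add NF@40 -> ring=[15:ND,29:NC,40:NF,41:NA,80:NE,84:NB]
Op 11: add NG@74 -> ring=[15:ND,29:NC,40:NF,41:NA,74:NG,80:NE,84:NB]
Op 12: add NH@68 -> ring=[15:ND,29:NC,40:NF,41:NA,68:NH,74:NG,80:NE,84:NB]

Answer: NA NC NB ND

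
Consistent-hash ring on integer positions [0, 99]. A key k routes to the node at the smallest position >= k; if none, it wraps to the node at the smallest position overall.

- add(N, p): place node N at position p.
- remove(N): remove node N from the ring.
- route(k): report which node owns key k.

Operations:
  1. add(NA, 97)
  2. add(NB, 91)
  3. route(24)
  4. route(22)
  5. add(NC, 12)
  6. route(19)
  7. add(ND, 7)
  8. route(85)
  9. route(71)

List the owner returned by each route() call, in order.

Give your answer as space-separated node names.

Op 1: add NA@97 -> ring=[97:NA]
Op 2: add NB@91 -> ring=[91:NB,97:NA]
Op 3: route key 24: smallest pos >= 24 is 91 -> NB
Op 4: route key 22: smallest pos >= 22 is 91 -> NB
Op 5: add NC@12 -> ring=[12:NC,91:NB,97:NA]
Op 6: route key 19: smallest pos >= 19 is 91 -> NB
Op 7: add ND@7 -> ring=[7:ND,12:NC,91:NB,97:NA]
Op 8: route key 85: smallest pos >= 85 is 91 -> NB
Op 9: route key 71: smallest pos >= 71 is 91 -> NB

Answer: NB NB NB NB NB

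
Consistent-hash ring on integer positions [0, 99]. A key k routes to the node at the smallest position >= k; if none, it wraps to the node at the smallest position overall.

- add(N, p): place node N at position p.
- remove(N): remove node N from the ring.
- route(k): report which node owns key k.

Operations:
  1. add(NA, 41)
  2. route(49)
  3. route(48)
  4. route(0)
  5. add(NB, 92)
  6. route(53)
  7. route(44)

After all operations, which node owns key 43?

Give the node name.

Answer: NB

Derivation:
Op 1: add NA@41 -> ring=[41:NA]
Op 2: route key 49: none >= 49, wrap to smallest pos 41 -> NA
Op 3: route key 48: none >= 48, wrap to smallest pos 41 -> NA
Op 4: route key 0: smallest pos >= 0 is 41 -> NA
Op 5: add NB@92 -> ring=[41:NA,92:NB]
Op 6: route key 53: smallest pos >= 53 is 92 -> NB
Op 7: route key 44: smallest pos >= 44 is 92 -> NB
Final route key 43: smallest pos >= 43 is 92 -> NB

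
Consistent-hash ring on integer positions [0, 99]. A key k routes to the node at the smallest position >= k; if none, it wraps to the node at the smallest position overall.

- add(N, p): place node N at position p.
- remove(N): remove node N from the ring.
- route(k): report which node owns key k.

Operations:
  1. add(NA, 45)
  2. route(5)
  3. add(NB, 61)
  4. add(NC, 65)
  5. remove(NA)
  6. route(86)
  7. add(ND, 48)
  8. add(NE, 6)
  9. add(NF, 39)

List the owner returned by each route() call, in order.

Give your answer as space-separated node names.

Answer: NA NB

Derivation:
Op 1: add NA@45 -> ring=[45:NA]
Op 2: route key 5: smallest pos >= 5 is 45 -> NA
Op 3: add NB@61 -> ring=[45:NA,61:NB]
Op 4: add NC@65 -> ring=[45:NA,61:NB,65:NC]
Op 5: remove NA -> ring=[61:NB,65:NC]
Op 6: route key 86: none >= 86, wrap to smallest pos 61 -> NB
Op 7: add ND@48 -> ring=[48:ND,61:NB,65:NC]
Op 8: add NE@6 -> ring=[6:NE,48:ND,61:NB,65:NC]
Op 9: add NF@39 -> ring=[6:NE,39:NF,48:ND,61:NB,65:NC]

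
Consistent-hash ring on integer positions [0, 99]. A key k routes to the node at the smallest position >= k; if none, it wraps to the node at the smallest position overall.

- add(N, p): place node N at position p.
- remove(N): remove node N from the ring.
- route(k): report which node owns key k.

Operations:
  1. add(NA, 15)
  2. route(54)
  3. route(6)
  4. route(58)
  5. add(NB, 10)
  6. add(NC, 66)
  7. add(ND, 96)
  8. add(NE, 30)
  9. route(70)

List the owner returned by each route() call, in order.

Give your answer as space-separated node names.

Op 1: add NA@15 -> ring=[15:NA]
Op 2: route key 54: none >= 54, wrap to smallest pos 15 -> NA
Op 3: route key 6: smallest pos >= 6 is 15 -> NA
Op 4: route key 58: none >= 58, wrap to smallest pos 15 -> NA
Op 5: add NB@10 -> ring=[10:NB,15:NA]
Op 6: add NC@66 -> ring=[10:NB,15:NA,66:NC]
Op 7: add ND@96 -> ring=[10:NB,15:NA,66:NC,96:ND]
Op 8: add NE@30 -> ring=[10:NB,15:NA,30:NE,66:NC,96:ND]
Op 9: route key 70: smallest pos >= 70 is 96 -> ND

Answer: NA NA NA ND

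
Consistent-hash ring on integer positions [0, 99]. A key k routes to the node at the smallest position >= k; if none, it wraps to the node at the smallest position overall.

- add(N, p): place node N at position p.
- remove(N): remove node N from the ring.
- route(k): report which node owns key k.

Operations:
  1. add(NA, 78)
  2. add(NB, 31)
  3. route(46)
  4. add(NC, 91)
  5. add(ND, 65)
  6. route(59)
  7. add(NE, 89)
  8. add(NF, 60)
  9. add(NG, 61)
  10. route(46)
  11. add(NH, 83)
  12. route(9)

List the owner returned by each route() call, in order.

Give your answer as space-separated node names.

Op 1: add NA@78 -> ring=[78:NA]
Op 2: add NB@31 -> ring=[31:NB,78:NA]
Op 3: route key 46: smallest pos >= 46 is 78 -> NA
Op 4: add NC@91 -> ring=[31:NB,78:NA,91:NC]
Op 5: add ND@65 -> ring=[31:NB,65:ND,78:NA,91:NC]
Op 6: route key 59: smallest pos >= 59 is 65 -> ND
Op 7: add NE@89 -> ring=[31:NB,65:ND,78:NA,89:NE,91:NC]
Op 8: add NF@60 -> ring=[31:NB,60:NF,65:ND,78:NA,89:NE,91:NC]
Op 9: add NG@61 -> ring=[31:NB,60:NF,61:NG,65:ND,78:NA,89:NE,91:NC]
Op 10: route key 46: smallest pos >= 46 is 60 -> NF
Op 11: add NH@83 -> ring=[31:NB,60:NF,61:NG,65:ND,78:NA,83:NH,89:NE,91:NC]
Op 12: route key 9: smallest pos >= 9 is 31 -> NB

Answer: NA ND NF NB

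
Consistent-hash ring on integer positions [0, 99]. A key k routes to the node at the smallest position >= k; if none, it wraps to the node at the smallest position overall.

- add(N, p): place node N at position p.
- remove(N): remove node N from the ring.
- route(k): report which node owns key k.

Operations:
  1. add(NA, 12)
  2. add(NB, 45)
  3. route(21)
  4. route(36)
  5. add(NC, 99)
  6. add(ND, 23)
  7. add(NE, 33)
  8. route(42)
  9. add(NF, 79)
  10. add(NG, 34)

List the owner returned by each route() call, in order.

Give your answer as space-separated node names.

Op 1: add NA@12 -> ring=[12:NA]
Op 2: add NB@45 -> ring=[12:NA,45:NB]
Op 3: route key 21: smallest pos >= 21 is 45 -> NB
Op 4: route key 36: smallest pos >= 36 is 45 -> NB
Op 5: add NC@99 -> ring=[12:NA,45:NB,99:NC]
Op 6: add ND@23 -> ring=[12:NA,23:ND,45:NB,99:NC]
Op 7: add NE@33 -> ring=[12:NA,23:ND,33:NE,45:NB,99:NC]
Op 8: route key 42: smallest pos >= 42 is 45 -> NB
Op 9: add NF@79 -> ring=[12:NA,23:ND,33:NE,45:NB,79:NF,99:NC]
Op 10: add NG@34 -> ring=[12:NA,23:ND,33:NE,34:NG,45:NB,79:NF,99:NC]

Answer: NB NB NB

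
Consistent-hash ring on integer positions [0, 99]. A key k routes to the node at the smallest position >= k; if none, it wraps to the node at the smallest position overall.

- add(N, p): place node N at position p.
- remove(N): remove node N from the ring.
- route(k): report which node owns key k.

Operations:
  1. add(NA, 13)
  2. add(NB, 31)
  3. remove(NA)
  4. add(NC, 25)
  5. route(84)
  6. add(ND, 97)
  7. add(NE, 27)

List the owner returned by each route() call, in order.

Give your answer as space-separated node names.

Op 1: add NA@13 -> ring=[13:NA]
Op 2: add NB@31 -> ring=[13:NA,31:NB]
Op 3: remove NA -> ring=[31:NB]
Op 4: add NC@25 -> ring=[25:NC,31:NB]
Op 5: route key 84: none >= 84, wrap to smallest pos 25 -> NC
Op 6: add ND@97 -> ring=[25:NC,31:NB,97:ND]
Op 7: add NE@27 -> ring=[25:NC,27:NE,31:NB,97:ND]

Answer: NC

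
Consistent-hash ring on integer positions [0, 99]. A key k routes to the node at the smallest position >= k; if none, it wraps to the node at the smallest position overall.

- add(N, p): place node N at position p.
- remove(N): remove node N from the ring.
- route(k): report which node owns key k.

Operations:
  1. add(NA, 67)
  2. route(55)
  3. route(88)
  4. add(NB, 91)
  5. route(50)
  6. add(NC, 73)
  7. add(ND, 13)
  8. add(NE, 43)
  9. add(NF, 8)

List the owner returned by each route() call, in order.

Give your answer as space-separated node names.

Op 1: add NA@67 -> ring=[67:NA]
Op 2: route key 55: smallest pos >= 55 is 67 -> NA
Op 3: route key 88: none >= 88, wrap to smallest pos 67 -> NA
Op 4: add NB@91 -> ring=[67:NA,91:NB]
Op 5: route key 50: smallest pos >= 50 is 67 -> NA
Op 6: add NC@73 -> ring=[67:NA,73:NC,91:NB]
Op 7: add ND@13 -> ring=[13:ND,67:NA,73:NC,91:NB]
Op 8: add NE@43 -> ring=[13:ND,43:NE,67:NA,73:NC,91:NB]
Op 9: add NF@8 -> ring=[8:NF,13:ND,43:NE,67:NA,73:NC,91:NB]

Answer: NA NA NA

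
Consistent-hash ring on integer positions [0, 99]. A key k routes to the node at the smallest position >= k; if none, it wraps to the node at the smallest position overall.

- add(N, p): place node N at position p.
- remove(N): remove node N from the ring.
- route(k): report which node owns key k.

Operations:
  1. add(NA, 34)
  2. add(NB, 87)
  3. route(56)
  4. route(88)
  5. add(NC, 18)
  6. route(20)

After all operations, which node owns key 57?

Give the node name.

Answer: NB

Derivation:
Op 1: add NA@34 -> ring=[34:NA]
Op 2: add NB@87 -> ring=[34:NA,87:NB]
Op 3: route key 56: smallest pos >= 56 is 87 -> NB
Op 4: route key 88: none >= 88, wrap to smallest pos 34 -> NA
Op 5: add NC@18 -> ring=[18:NC,34:NA,87:NB]
Op 6: route key 20: smallest pos >= 20 is 34 -> NA
Final route key 57: smallest pos >= 57 is 87 -> NB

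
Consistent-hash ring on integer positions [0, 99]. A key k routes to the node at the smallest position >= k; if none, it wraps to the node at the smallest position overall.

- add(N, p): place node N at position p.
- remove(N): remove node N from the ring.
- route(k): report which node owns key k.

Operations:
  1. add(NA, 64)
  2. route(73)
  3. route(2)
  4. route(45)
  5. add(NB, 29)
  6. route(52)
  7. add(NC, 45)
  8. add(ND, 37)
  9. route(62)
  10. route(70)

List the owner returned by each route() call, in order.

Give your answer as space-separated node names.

Op 1: add NA@64 -> ring=[64:NA]
Op 2: route key 73: none >= 73, wrap to smallest pos 64 -> NA
Op 3: route key 2: smallest pos >= 2 is 64 -> NA
Op 4: route key 45: smallest pos >= 45 is 64 -> NA
Op 5: add NB@29 -> ring=[29:NB,64:NA]
Op 6: route key 52: smallest pos >= 52 is 64 -> NA
Op 7: add NC@45 -> ring=[29:NB,45:NC,64:NA]
Op 8: add ND@37 -> ring=[29:NB,37:ND,45:NC,64:NA]
Op 9: route key 62: smallest pos >= 62 is 64 -> NA
Op 10: route key 70: none >= 70, wrap to smallest pos 29 -> NB

Answer: NA NA NA NA NA NB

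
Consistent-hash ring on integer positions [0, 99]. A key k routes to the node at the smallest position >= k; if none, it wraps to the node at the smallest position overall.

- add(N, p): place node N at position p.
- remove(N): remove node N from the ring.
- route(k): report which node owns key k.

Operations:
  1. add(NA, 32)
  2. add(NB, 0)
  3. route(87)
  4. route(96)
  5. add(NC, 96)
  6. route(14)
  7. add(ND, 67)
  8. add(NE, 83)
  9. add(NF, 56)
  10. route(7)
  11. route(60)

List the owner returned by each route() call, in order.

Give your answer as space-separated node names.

Answer: NB NB NA NA ND

Derivation:
Op 1: add NA@32 -> ring=[32:NA]
Op 2: add NB@0 -> ring=[0:NB,32:NA]
Op 3: route key 87: none >= 87, wrap to smallest pos 0 -> NB
Op 4: route key 96: none >= 96, wrap to smallest pos 0 -> NB
Op 5: add NC@96 -> ring=[0:NB,32:NA,96:NC]
Op 6: route key 14: smallest pos >= 14 is 32 -> NA
Op 7: add ND@67 -> ring=[0:NB,32:NA,67:ND,96:NC]
Op 8: add NE@83 -> ring=[0:NB,32:NA,67:ND,83:NE,96:NC]
Op 9: add NF@56 -> ring=[0:NB,32:NA,56:NF,67:ND,83:NE,96:NC]
Op 10: route key 7: smallest pos >= 7 is 32 -> NA
Op 11: route key 60: smallest pos >= 60 is 67 -> ND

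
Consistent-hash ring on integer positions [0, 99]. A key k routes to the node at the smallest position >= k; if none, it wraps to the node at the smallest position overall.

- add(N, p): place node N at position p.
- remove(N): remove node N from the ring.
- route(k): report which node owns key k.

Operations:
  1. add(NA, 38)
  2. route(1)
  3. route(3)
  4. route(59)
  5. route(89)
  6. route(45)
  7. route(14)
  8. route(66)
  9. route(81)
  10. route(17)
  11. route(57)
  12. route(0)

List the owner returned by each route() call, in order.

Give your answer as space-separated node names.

Op 1: add NA@38 -> ring=[38:NA]
Op 2: route key 1: smallest pos >= 1 is 38 -> NA
Op 3: route key 3: smallest pos >= 3 is 38 -> NA
Op 4: route key 59: none >= 59, wrap to smallest pos 38 -> NA
Op 5: route key 89: none >= 89, wrap to smallest pos 38 -> NA
Op 6: route key 45: none >= 45, wrap to smallest pos 38 -> NA
Op 7: route key 14: smallest pos >= 14 is 38 -> NA
Op 8: route key 66: none >= 66, wrap to smallest pos 38 -> NA
Op 9: route key 81: none >= 81, wrap to smallest pos 38 -> NA
Op 10: route key 17: smallest pos >= 17 is 38 -> NA
Op 11: route key 57: none >= 57, wrap to smallest pos 38 -> NA
Op 12: route key 0: smallest pos >= 0 is 38 -> NA

Answer: NA NA NA NA NA NA NA NA NA NA NA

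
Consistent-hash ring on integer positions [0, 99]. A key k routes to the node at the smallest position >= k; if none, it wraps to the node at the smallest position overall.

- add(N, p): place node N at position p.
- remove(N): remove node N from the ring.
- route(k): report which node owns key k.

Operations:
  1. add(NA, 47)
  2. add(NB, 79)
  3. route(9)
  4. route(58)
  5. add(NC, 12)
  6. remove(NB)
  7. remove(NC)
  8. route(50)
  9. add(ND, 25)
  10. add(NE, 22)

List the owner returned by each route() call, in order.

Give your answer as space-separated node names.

Answer: NA NB NA

Derivation:
Op 1: add NA@47 -> ring=[47:NA]
Op 2: add NB@79 -> ring=[47:NA,79:NB]
Op 3: route key 9: smallest pos >= 9 is 47 -> NA
Op 4: route key 58: smallest pos >= 58 is 79 -> NB
Op 5: add NC@12 -> ring=[12:NC,47:NA,79:NB]
Op 6: remove NB -> ring=[12:NC,47:NA]
Op 7: remove NC -> ring=[47:NA]
Op 8: route key 50: none >= 50, wrap to smallest pos 47 -> NA
Op 9: add ND@25 -> ring=[25:ND,47:NA]
Op 10: add NE@22 -> ring=[22:NE,25:ND,47:NA]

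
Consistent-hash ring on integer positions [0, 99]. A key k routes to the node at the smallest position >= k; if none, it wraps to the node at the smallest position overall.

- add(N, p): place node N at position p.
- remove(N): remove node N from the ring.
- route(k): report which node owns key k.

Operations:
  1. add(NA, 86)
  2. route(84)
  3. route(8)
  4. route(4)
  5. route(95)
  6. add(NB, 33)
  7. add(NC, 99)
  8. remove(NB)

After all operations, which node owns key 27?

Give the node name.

Answer: NA

Derivation:
Op 1: add NA@86 -> ring=[86:NA]
Op 2: route key 84: smallest pos >= 84 is 86 -> NA
Op 3: route key 8: smallest pos >= 8 is 86 -> NA
Op 4: route key 4: smallest pos >= 4 is 86 -> NA
Op 5: route key 95: none >= 95, wrap to smallest pos 86 -> NA
Op 6: add NB@33 -> ring=[33:NB,86:NA]
Op 7: add NC@99 -> ring=[33:NB,86:NA,99:NC]
Op 8: remove NB -> ring=[86:NA,99:NC]
Final route key 27: smallest pos >= 27 is 86 -> NA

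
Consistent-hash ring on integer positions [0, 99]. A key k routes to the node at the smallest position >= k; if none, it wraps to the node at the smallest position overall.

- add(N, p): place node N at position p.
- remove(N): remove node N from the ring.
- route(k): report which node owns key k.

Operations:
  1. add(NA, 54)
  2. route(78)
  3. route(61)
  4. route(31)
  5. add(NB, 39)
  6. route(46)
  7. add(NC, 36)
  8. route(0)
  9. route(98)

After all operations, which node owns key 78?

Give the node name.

Op 1: add NA@54 -> ring=[54:NA]
Op 2: route key 78: none >= 78, wrap to smallest pos 54 -> NA
Op 3: route key 61: none >= 61, wrap to smallest pos 54 -> NA
Op 4: route key 31: smallest pos >= 31 is 54 -> NA
Op 5: add NB@39 -> ring=[39:NB,54:NA]
Op 6: route key 46: smallest pos >= 46 is 54 -> NA
Op 7: add NC@36 -> ring=[36:NC,39:NB,54:NA]
Op 8: route key 0: smallest pos >= 0 is 36 -> NC
Op 9: route key 98: none >= 98, wrap to smallest pos 36 -> NC
Final route key 78: none >= 78, wrap to smallest pos 36 -> NC

Answer: NC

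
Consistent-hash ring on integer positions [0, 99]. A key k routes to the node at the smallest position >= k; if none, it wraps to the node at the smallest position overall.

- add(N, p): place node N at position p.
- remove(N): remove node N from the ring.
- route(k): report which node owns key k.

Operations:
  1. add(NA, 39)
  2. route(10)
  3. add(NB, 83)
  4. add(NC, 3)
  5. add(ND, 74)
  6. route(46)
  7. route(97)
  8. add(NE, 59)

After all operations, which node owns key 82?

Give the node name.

Op 1: add NA@39 -> ring=[39:NA]
Op 2: route key 10: smallest pos >= 10 is 39 -> NA
Op 3: add NB@83 -> ring=[39:NA,83:NB]
Op 4: add NC@3 -> ring=[3:NC,39:NA,83:NB]
Op 5: add ND@74 -> ring=[3:NC,39:NA,74:ND,83:NB]
Op 6: route key 46: smallest pos >= 46 is 74 -> ND
Op 7: route key 97: none >= 97, wrap to smallest pos 3 -> NC
Op 8: add NE@59 -> ring=[3:NC,39:NA,59:NE,74:ND,83:NB]
Final route key 82: smallest pos >= 82 is 83 -> NB

Answer: NB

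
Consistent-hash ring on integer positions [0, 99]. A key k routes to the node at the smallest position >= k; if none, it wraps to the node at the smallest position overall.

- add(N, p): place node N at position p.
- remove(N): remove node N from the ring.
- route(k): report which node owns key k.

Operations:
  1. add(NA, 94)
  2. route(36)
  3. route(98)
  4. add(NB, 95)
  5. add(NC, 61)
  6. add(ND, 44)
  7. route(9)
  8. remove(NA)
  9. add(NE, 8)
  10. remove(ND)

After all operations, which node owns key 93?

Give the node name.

Answer: NB

Derivation:
Op 1: add NA@94 -> ring=[94:NA]
Op 2: route key 36: smallest pos >= 36 is 94 -> NA
Op 3: route key 98: none >= 98, wrap to smallest pos 94 -> NA
Op 4: add NB@95 -> ring=[94:NA,95:NB]
Op 5: add NC@61 -> ring=[61:NC,94:NA,95:NB]
Op 6: add ND@44 -> ring=[44:ND,61:NC,94:NA,95:NB]
Op 7: route key 9: smallest pos >= 9 is 44 -> ND
Op 8: remove NA -> ring=[44:ND,61:NC,95:NB]
Op 9: add NE@8 -> ring=[8:NE,44:ND,61:NC,95:NB]
Op 10: remove ND -> ring=[8:NE,61:NC,95:NB]
Final route key 93: smallest pos >= 93 is 95 -> NB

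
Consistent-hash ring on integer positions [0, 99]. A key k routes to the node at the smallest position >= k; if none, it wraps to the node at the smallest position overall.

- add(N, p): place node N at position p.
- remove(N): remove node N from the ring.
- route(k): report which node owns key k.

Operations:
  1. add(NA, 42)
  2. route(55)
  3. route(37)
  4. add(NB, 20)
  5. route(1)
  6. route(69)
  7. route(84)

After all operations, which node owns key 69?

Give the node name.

Op 1: add NA@42 -> ring=[42:NA]
Op 2: route key 55: none >= 55, wrap to smallest pos 42 -> NA
Op 3: route key 37: smallest pos >= 37 is 42 -> NA
Op 4: add NB@20 -> ring=[20:NB,42:NA]
Op 5: route key 1: smallest pos >= 1 is 20 -> NB
Op 6: route key 69: none >= 69, wrap to smallest pos 20 -> NB
Op 7: route key 84: none >= 84, wrap to smallest pos 20 -> NB
Final route key 69: none >= 69, wrap to smallest pos 20 -> NB

Answer: NB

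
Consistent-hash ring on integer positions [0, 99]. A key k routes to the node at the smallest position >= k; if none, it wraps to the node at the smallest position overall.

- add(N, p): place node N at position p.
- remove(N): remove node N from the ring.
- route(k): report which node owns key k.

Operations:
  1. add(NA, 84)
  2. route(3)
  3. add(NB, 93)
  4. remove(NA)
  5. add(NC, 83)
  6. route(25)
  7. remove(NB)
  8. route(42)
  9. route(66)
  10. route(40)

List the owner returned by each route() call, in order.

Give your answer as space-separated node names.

Op 1: add NA@84 -> ring=[84:NA]
Op 2: route key 3: smallest pos >= 3 is 84 -> NA
Op 3: add NB@93 -> ring=[84:NA,93:NB]
Op 4: remove NA -> ring=[93:NB]
Op 5: add NC@83 -> ring=[83:NC,93:NB]
Op 6: route key 25: smallest pos >= 25 is 83 -> NC
Op 7: remove NB -> ring=[83:NC]
Op 8: route key 42: smallest pos >= 42 is 83 -> NC
Op 9: route key 66: smallest pos >= 66 is 83 -> NC
Op 10: route key 40: smallest pos >= 40 is 83 -> NC

Answer: NA NC NC NC NC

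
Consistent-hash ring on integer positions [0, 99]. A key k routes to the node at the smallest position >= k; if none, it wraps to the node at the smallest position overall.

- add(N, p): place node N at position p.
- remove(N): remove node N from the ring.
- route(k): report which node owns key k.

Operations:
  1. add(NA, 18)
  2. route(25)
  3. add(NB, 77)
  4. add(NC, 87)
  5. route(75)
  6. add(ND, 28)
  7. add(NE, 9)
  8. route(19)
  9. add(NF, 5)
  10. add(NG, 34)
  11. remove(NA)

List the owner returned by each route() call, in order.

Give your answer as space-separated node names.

Op 1: add NA@18 -> ring=[18:NA]
Op 2: route key 25: none >= 25, wrap to smallest pos 18 -> NA
Op 3: add NB@77 -> ring=[18:NA,77:NB]
Op 4: add NC@87 -> ring=[18:NA,77:NB,87:NC]
Op 5: route key 75: smallest pos >= 75 is 77 -> NB
Op 6: add ND@28 -> ring=[18:NA,28:ND,77:NB,87:NC]
Op 7: add NE@9 -> ring=[9:NE,18:NA,28:ND,77:NB,87:NC]
Op 8: route key 19: smallest pos >= 19 is 28 -> ND
Op 9: add NF@5 -> ring=[5:NF,9:NE,18:NA,28:ND,77:NB,87:NC]
Op 10: add NG@34 -> ring=[5:NF,9:NE,18:NA,28:ND,34:NG,77:NB,87:NC]
Op 11: remove NA -> ring=[5:NF,9:NE,28:ND,34:NG,77:NB,87:NC]

Answer: NA NB ND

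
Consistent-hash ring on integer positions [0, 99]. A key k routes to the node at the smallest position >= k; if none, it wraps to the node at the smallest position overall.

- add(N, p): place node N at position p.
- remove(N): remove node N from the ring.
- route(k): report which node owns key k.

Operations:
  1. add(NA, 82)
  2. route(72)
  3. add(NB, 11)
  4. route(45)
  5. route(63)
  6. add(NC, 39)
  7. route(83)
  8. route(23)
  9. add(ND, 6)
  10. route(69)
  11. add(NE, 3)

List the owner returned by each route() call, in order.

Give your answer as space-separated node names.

Answer: NA NA NA NB NC NA

Derivation:
Op 1: add NA@82 -> ring=[82:NA]
Op 2: route key 72: smallest pos >= 72 is 82 -> NA
Op 3: add NB@11 -> ring=[11:NB,82:NA]
Op 4: route key 45: smallest pos >= 45 is 82 -> NA
Op 5: route key 63: smallest pos >= 63 is 82 -> NA
Op 6: add NC@39 -> ring=[11:NB,39:NC,82:NA]
Op 7: route key 83: none >= 83, wrap to smallest pos 11 -> NB
Op 8: route key 23: smallest pos >= 23 is 39 -> NC
Op 9: add ND@6 -> ring=[6:ND,11:NB,39:NC,82:NA]
Op 10: route key 69: smallest pos >= 69 is 82 -> NA
Op 11: add NE@3 -> ring=[3:NE,6:ND,11:NB,39:NC,82:NA]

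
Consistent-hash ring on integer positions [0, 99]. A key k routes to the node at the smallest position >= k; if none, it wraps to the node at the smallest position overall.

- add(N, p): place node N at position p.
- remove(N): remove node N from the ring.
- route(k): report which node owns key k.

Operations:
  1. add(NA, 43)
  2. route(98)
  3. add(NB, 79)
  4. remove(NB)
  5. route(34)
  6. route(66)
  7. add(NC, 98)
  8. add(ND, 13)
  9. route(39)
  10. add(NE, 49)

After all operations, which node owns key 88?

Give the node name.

Answer: NC

Derivation:
Op 1: add NA@43 -> ring=[43:NA]
Op 2: route key 98: none >= 98, wrap to smallest pos 43 -> NA
Op 3: add NB@79 -> ring=[43:NA,79:NB]
Op 4: remove NB -> ring=[43:NA]
Op 5: route key 34: smallest pos >= 34 is 43 -> NA
Op 6: route key 66: none >= 66, wrap to smallest pos 43 -> NA
Op 7: add NC@98 -> ring=[43:NA,98:NC]
Op 8: add ND@13 -> ring=[13:ND,43:NA,98:NC]
Op 9: route key 39: smallest pos >= 39 is 43 -> NA
Op 10: add NE@49 -> ring=[13:ND,43:NA,49:NE,98:NC]
Final route key 88: smallest pos >= 88 is 98 -> NC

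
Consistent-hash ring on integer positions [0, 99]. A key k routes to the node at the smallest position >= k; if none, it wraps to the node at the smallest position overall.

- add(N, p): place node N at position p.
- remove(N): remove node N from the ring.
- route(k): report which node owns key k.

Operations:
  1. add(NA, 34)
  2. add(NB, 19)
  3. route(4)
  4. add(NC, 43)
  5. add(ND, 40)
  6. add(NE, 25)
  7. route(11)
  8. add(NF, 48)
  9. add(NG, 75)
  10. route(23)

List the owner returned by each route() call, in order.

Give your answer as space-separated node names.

Answer: NB NB NE

Derivation:
Op 1: add NA@34 -> ring=[34:NA]
Op 2: add NB@19 -> ring=[19:NB,34:NA]
Op 3: route key 4: smallest pos >= 4 is 19 -> NB
Op 4: add NC@43 -> ring=[19:NB,34:NA,43:NC]
Op 5: add ND@40 -> ring=[19:NB,34:NA,40:ND,43:NC]
Op 6: add NE@25 -> ring=[19:NB,25:NE,34:NA,40:ND,43:NC]
Op 7: route key 11: smallest pos >= 11 is 19 -> NB
Op 8: add NF@48 -> ring=[19:NB,25:NE,34:NA,40:ND,43:NC,48:NF]
Op 9: add NG@75 -> ring=[19:NB,25:NE,34:NA,40:ND,43:NC,48:NF,75:NG]
Op 10: route key 23: smallest pos >= 23 is 25 -> NE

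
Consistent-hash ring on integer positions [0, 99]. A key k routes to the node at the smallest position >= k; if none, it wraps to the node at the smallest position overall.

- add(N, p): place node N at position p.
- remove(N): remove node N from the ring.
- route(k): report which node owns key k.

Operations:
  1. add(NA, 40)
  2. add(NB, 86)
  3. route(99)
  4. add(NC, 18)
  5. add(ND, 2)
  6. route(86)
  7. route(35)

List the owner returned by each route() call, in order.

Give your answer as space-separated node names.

Answer: NA NB NA

Derivation:
Op 1: add NA@40 -> ring=[40:NA]
Op 2: add NB@86 -> ring=[40:NA,86:NB]
Op 3: route key 99: none >= 99, wrap to smallest pos 40 -> NA
Op 4: add NC@18 -> ring=[18:NC,40:NA,86:NB]
Op 5: add ND@2 -> ring=[2:ND,18:NC,40:NA,86:NB]
Op 6: route key 86: smallest pos >= 86 is 86 -> NB
Op 7: route key 35: smallest pos >= 35 is 40 -> NA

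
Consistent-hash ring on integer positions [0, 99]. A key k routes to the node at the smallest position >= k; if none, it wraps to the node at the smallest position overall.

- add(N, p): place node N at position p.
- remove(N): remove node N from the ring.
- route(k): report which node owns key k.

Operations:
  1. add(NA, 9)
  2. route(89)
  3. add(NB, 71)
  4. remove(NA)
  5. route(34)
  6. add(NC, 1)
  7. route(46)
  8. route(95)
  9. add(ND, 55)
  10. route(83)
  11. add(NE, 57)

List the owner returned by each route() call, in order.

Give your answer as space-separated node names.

Answer: NA NB NB NC NC

Derivation:
Op 1: add NA@9 -> ring=[9:NA]
Op 2: route key 89: none >= 89, wrap to smallest pos 9 -> NA
Op 3: add NB@71 -> ring=[9:NA,71:NB]
Op 4: remove NA -> ring=[71:NB]
Op 5: route key 34: smallest pos >= 34 is 71 -> NB
Op 6: add NC@1 -> ring=[1:NC,71:NB]
Op 7: route key 46: smallest pos >= 46 is 71 -> NB
Op 8: route key 95: none >= 95, wrap to smallest pos 1 -> NC
Op 9: add ND@55 -> ring=[1:NC,55:ND,71:NB]
Op 10: route key 83: none >= 83, wrap to smallest pos 1 -> NC
Op 11: add NE@57 -> ring=[1:NC,55:ND,57:NE,71:NB]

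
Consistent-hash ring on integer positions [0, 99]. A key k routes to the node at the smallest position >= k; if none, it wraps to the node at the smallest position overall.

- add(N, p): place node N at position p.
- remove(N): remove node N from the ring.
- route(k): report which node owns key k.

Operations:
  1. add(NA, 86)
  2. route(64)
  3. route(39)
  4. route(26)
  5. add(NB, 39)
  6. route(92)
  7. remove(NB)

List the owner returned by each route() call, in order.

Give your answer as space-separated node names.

Op 1: add NA@86 -> ring=[86:NA]
Op 2: route key 64: smallest pos >= 64 is 86 -> NA
Op 3: route key 39: smallest pos >= 39 is 86 -> NA
Op 4: route key 26: smallest pos >= 26 is 86 -> NA
Op 5: add NB@39 -> ring=[39:NB,86:NA]
Op 6: route key 92: none >= 92, wrap to smallest pos 39 -> NB
Op 7: remove NB -> ring=[86:NA]

Answer: NA NA NA NB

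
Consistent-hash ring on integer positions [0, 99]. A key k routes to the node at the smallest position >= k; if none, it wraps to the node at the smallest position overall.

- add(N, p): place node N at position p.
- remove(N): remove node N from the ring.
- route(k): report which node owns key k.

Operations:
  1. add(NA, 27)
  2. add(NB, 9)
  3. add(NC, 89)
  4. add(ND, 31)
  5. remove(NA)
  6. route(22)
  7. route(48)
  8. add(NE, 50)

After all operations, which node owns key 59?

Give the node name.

Answer: NC

Derivation:
Op 1: add NA@27 -> ring=[27:NA]
Op 2: add NB@9 -> ring=[9:NB,27:NA]
Op 3: add NC@89 -> ring=[9:NB,27:NA,89:NC]
Op 4: add ND@31 -> ring=[9:NB,27:NA,31:ND,89:NC]
Op 5: remove NA -> ring=[9:NB,31:ND,89:NC]
Op 6: route key 22: smallest pos >= 22 is 31 -> ND
Op 7: route key 48: smallest pos >= 48 is 89 -> NC
Op 8: add NE@50 -> ring=[9:NB,31:ND,50:NE,89:NC]
Final route key 59: smallest pos >= 59 is 89 -> NC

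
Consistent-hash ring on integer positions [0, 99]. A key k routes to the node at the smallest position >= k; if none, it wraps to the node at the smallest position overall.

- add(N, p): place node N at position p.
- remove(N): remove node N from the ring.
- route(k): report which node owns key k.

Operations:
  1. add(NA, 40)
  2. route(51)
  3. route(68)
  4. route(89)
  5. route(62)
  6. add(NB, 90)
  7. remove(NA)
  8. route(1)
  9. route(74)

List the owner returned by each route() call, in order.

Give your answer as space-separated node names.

Op 1: add NA@40 -> ring=[40:NA]
Op 2: route key 51: none >= 51, wrap to smallest pos 40 -> NA
Op 3: route key 68: none >= 68, wrap to smallest pos 40 -> NA
Op 4: route key 89: none >= 89, wrap to smallest pos 40 -> NA
Op 5: route key 62: none >= 62, wrap to smallest pos 40 -> NA
Op 6: add NB@90 -> ring=[40:NA,90:NB]
Op 7: remove NA -> ring=[90:NB]
Op 8: route key 1: smallest pos >= 1 is 90 -> NB
Op 9: route key 74: smallest pos >= 74 is 90 -> NB

Answer: NA NA NA NA NB NB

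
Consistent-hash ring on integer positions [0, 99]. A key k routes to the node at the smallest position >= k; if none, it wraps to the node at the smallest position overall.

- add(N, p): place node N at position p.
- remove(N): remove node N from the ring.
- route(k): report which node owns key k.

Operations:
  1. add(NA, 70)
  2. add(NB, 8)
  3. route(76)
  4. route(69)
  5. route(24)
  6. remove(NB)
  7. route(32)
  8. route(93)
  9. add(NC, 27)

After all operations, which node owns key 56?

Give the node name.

Answer: NA

Derivation:
Op 1: add NA@70 -> ring=[70:NA]
Op 2: add NB@8 -> ring=[8:NB,70:NA]
Op 3: route key 76: none >= 76, wrap to smallest pos 8 -> NB
Op 4: route key 69: smallest pos >= 69 is 70 -> NA
Op 5: route key 24: smallest pos >= 24 is 70 -> NA
Op 6: remove NB -> ring=[70:NA]
Op 7: route key 32: smallest pos >= 32 is 70 -> NA
Op 8: route key 93: none >= 93, wrap to smallest pos 70 -> NA
Op 9: add NC@27 -> ring=[27:NC,70:NA]
Final route key 56: smallest pos >= 56 is 70 -> NA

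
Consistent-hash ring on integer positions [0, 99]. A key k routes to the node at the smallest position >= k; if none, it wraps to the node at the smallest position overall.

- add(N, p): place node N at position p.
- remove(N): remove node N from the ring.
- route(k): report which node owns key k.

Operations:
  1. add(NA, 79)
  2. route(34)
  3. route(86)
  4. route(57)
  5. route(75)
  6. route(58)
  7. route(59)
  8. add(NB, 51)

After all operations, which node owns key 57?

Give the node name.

Answer: NA

Derivation:
Op 1: add NA@79 -> ring=[79:NA]
Op 2: route key 34: smallest pos >= 34 is 79 -> NA
Op 3: route key 86: none >= 86, wrap to smallest pos 79 -> NA
Op 4: route key 57: smallest pos >= 57 is 79 -> NA
Op 5: route key 75: smallest pos >= 75 is 79 -> NA
Op 6: route key 58: smallest pos >= 58 is 79 -> NA
Op 7: route key 59: smallest pos >= 59 is 79 -> NA
Op 8: add NB@51 -> ring=[51:NB,79:NA]
Final route key 57: smallest pos >= 57 is 79 -> NA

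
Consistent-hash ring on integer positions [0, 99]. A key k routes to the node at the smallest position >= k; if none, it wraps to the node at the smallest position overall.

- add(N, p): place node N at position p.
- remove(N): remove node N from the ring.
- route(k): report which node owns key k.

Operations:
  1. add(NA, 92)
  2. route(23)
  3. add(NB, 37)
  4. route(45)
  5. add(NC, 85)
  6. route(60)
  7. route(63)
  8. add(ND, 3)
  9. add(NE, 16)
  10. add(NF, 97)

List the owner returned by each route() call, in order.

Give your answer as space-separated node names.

Answer: NA NA NC NC

Derivation:
Op 1: add NA@92 -> ring=[92:NA]
Op 2: route key 23: smallest pos >= 23 is 92 -> NA
Op 3: add NB@37 -> ring=[37:NB,92:NA]
Op 4: route key 45: smallest pos >= 45 is 92 -> NA
Op 5: add NC@85 -> ring=[37:NB,85:NC,92:NA]
Op 6: route key 60: smallest pos >= 60 is 85 -> NC
Op 7: route key 63: smallest pos >= 63 is 85 -> NC
Op 8: add ND@3 -> ring=[3:ND,37:NB,85:NC,92:NA]
Op 9: add NE@16 -> ring=[3:ND,16:NE,37:NB,85:NC,92:NA]
Op 10: add NF@97 -> ring=[3:ND,16:NE,37:NB,85:NC,92:NA,97:NF]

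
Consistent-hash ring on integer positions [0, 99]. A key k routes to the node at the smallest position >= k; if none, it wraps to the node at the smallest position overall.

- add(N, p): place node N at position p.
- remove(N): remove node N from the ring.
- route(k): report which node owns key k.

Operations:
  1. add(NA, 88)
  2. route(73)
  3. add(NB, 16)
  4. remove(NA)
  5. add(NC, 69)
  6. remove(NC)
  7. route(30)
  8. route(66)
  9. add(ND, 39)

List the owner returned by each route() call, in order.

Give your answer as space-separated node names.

Answer: NA NB NB

Derivation:
Op 1: add NA@88 -> ring=[88:NA]
Op 2: route key 73: smallest pos >= 73 is 88 -> NA
Op 3: add NB@16 -> ring=[16:NB,88:NA]
Op 4: remove NA -> ring=[16:NB]
Op 5: add NC@69 -> ring=[16:NB,69:NC]
Op 6: remove NC -> ring=[16:NB]
Op 7: route key 30: none >= 30, wrap to smallest pos 16 -> NB
Op 8: route key 66: none >= 66, wrap to smallest pos 16 -> NB
Op 9: add ND@39 -> ring=[16:NB,39:ND]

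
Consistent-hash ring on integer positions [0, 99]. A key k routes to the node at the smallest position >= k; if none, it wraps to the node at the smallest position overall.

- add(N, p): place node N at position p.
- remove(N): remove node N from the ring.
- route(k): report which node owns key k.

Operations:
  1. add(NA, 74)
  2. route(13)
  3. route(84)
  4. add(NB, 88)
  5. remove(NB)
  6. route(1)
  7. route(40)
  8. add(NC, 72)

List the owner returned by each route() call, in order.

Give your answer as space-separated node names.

Answer: NA NA NA NA

Derivation:
Op 1: add NA@74 -> ring=[74:NA]
Op 2: route key 13: smallest pos >= 13 is 74 -> NA
Op 3: route key 84: none >= 84, wrap to smallest pos 74 -> NA
Op 4: add NB@88 -> ring=[74:NA,88:NB]
Op 5: remove NB -> ring=[74:NA]
Op 6: route key 1: smallest pos >= 1 is 74 -> NA
Op 7: route key 40: smallest pos >= 40 is 74 -> NA
Op 8: add NC@72 -> ring=[72:NC,74:NA]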